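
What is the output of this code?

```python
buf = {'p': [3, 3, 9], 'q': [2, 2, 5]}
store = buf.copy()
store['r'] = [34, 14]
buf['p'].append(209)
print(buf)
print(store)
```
{'p': [3, 3, 9, 209], 'q': [2, 2, 5]}
{'p': [3, 3, 9, 209], 'q': [2, 2, 5], 'r': [34, 14]}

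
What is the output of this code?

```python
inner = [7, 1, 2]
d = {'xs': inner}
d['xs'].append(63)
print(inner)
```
[7, 1, 2, 63]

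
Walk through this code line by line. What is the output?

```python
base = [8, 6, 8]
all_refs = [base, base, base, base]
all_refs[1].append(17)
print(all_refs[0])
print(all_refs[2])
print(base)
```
[8, 6, 8, 17]
[8, 6, 8, 17]
[8, 6, 8, 17]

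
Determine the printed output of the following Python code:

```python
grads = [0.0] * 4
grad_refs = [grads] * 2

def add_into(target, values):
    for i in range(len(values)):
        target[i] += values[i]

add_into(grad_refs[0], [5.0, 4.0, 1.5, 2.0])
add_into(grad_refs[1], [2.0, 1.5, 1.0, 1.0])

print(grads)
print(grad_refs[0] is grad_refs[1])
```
[7.0, 5.5, 2.5, 3.0]
True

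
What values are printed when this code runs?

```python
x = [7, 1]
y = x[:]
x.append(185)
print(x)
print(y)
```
[7, 1, 185]
[7, 1]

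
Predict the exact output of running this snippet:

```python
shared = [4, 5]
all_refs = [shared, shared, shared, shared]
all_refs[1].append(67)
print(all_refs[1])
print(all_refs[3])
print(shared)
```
[4, 5, 67]
[4, 5, 67]
[4, 5, 67]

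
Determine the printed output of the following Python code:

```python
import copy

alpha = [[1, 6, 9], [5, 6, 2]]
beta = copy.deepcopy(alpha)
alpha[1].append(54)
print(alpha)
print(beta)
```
[[1, 6, 9], [5, 6, 2, 54]]
[[1, 6, 9], [5, 6, 2]]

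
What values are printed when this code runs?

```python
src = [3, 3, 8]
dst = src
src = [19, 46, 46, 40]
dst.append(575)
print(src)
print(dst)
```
[19, 46, 46, 40]
[3, 3, 8, 575]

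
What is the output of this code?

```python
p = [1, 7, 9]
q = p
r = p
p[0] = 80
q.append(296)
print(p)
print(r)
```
[80, 7, 9, 296]
[80, 7, 9, 296]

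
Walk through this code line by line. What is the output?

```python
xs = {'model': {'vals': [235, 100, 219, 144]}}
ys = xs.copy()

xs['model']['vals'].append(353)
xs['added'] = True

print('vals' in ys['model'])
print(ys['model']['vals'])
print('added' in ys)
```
True
[235, 100, 219, 144, 353]
False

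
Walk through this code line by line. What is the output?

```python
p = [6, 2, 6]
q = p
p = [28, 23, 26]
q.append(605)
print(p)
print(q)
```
[28, 23, 26]
[6, 2, 6, 605]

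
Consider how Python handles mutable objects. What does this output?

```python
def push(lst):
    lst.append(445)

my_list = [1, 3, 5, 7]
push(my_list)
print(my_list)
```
[1, 3, 5, 7, 445]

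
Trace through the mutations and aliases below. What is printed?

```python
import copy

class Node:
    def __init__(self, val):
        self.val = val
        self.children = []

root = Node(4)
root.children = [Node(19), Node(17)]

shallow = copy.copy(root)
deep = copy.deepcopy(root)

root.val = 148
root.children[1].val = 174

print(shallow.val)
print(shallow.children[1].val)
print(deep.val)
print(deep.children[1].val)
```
4
174
4
17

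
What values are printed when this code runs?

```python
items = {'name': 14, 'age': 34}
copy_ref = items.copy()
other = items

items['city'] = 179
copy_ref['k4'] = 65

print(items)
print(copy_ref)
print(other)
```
{'name': 14, 'age': 34, 'city': 179}
{'name': 14, 'age': 34, 'k4': 65}
{'name': 14, 'age': 34, 'city': 179}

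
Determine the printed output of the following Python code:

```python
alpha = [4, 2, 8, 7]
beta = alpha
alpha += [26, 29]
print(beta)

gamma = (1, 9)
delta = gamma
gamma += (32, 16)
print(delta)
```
[4, 2, 8, 7, 26, 29]
(1, 9)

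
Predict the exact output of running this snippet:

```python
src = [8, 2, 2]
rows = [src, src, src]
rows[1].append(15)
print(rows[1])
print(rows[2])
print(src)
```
[8, 2, 2, 15]
[8, 2, 2, 15]
[8, 2, 2, 15]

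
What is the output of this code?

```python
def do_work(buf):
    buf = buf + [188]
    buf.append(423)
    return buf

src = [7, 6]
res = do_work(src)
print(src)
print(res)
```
[7, 6]
[7, 6, 188, 423]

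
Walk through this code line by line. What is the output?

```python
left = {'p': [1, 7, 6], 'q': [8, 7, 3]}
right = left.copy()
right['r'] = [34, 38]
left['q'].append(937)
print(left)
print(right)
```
{'p': [1, 7, 6], 'q': [8, 7, 3, 937]}
{'p': [1, 7, 6], 'q': [8, 7, 3, 937], 'r': [34, 38]}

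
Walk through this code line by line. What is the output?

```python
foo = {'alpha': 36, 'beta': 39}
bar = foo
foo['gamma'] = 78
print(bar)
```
{'alpha': 36, 'beta': 39, 'gamma': 78}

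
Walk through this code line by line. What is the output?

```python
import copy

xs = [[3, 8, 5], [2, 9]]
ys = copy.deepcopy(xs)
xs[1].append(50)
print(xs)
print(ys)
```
[[3, 8, 5], [2, 9, 50]]
[[3, 8, 5], [2, 9]]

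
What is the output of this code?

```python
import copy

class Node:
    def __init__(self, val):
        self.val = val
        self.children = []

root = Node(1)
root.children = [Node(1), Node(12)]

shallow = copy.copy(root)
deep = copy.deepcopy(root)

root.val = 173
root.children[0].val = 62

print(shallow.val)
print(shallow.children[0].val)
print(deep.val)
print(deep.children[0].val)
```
1
62
1
1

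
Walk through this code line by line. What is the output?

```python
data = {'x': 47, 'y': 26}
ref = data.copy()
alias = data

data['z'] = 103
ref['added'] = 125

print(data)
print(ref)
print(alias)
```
{'x': 47, 'y': 26, 'z': 103}
{'x': 47, 'y': 26, 'added': 125}
{'x': 47, 'y': 26, 'z': 103}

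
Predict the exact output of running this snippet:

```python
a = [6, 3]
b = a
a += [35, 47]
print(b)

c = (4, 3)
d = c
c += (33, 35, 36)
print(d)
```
[6, 3, 35, 47]
(4, 3)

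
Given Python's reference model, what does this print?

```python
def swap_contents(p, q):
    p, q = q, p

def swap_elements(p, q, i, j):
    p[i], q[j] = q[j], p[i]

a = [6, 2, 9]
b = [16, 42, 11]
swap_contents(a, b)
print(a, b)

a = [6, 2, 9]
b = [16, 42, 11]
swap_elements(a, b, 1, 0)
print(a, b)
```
[6, 2, 9] [16, 42, 11]
[6, 16, 9] [2, 42, 11]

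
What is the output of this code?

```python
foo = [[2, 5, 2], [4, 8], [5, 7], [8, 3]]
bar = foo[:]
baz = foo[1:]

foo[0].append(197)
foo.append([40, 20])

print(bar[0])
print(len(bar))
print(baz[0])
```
[2, 5, 2, 197]
4
[4, 8]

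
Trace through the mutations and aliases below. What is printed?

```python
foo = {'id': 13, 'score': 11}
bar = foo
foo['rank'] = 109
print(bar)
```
{'id': 13, 'score': 11, 'rank': 109}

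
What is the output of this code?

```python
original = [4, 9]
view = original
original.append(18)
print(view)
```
[4, 9, 18]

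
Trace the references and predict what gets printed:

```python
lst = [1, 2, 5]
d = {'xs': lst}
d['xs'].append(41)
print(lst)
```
[1, 2, 5, 41]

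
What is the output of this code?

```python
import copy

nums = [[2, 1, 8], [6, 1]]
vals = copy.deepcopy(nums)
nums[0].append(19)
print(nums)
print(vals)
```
[[2, 1, 8, 19], [6, 1]]
[[2, 1, 8], [6, 1]]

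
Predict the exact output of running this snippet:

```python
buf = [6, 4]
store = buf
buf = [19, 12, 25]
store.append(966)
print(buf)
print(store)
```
[19, 12, 25]
[6, 4, 966]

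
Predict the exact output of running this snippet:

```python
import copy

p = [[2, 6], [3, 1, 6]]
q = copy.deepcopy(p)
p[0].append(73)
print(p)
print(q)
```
[[2, 6, 73], [3, 1, 6]]
[[2, 6], [3, 1, 6]]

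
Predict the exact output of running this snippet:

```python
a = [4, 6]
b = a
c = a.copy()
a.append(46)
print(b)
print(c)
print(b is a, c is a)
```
[4, 6, 46]
[4, 6]
True False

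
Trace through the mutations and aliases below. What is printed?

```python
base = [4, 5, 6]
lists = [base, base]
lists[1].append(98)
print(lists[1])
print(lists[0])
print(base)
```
[4, 5, 6, 98]
[4, 5, 6, 98]
[4, 5, 6, 98]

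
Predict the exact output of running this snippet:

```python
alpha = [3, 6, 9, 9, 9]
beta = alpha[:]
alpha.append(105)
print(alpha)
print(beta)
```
[3, 6, 9, 9, 9, 105]
[3, 6, 9, 9, 9]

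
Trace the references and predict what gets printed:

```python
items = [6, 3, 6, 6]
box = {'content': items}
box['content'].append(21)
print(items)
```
[6, 3, 6, 6, 21]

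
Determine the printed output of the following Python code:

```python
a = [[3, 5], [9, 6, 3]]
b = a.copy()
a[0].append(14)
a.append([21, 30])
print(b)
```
[[3, 5, 14], [9, 6, 3]]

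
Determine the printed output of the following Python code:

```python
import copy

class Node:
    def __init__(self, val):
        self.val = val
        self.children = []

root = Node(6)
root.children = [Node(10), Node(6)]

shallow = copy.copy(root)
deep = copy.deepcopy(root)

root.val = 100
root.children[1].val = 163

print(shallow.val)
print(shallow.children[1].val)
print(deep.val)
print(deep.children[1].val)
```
6
163
6
6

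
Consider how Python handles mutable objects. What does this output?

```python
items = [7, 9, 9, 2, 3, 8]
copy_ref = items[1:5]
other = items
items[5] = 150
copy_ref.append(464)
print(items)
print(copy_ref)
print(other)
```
[7, 9, 9, 2, 3, 150]
[9, 9, 2, 3, 464]
[7, 9, 9, 2, 3, 150]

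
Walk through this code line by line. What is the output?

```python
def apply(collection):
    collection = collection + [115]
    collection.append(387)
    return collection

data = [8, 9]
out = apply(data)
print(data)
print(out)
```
[8, 9]
[8, 9, 115, 387]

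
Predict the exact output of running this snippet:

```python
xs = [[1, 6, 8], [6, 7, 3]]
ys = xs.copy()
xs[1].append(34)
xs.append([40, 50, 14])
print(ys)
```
[[1, 6, 8], [6, 7, 3, 34]]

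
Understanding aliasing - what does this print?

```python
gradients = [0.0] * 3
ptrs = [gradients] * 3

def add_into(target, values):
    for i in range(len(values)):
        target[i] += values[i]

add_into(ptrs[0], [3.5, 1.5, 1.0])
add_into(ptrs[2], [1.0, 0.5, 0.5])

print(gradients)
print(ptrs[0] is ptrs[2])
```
[4.5, 2.0, 1.5]
True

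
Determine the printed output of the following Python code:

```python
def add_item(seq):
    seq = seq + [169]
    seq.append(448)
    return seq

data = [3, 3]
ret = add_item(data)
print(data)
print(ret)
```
[3, 3]
[3, 3, 169, 448]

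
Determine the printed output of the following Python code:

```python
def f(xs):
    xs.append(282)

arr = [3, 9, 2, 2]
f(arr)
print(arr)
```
[3, 9, 2, 2, 282]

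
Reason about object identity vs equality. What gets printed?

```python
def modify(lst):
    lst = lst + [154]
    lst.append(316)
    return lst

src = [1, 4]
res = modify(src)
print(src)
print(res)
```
[1, 4]
[1, 4, 154, 316]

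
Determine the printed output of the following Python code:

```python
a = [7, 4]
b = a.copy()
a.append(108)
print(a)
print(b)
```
[7, 4, 108]
[7, 4]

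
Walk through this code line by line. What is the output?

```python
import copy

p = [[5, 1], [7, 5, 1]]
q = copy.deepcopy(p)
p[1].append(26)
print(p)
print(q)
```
[[5, 1], [7, 5, 1, 26]]
[[5, 1], [7, 5, 1]]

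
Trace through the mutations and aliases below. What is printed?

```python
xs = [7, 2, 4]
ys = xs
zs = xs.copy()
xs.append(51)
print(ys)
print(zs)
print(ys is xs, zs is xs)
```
[7, 2, 4, 51]
[7, 2, 4]
True False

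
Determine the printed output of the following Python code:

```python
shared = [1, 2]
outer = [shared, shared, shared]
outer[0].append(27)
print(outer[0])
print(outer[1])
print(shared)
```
[1, 2, 27]
[1, 2, 27]
[1, 2, 27]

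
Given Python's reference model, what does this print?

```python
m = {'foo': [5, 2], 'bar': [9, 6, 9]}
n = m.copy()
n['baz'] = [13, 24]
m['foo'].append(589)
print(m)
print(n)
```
{'foo': [5, 2, 589], 'bar': [9, 6, 9]}
{'foo': [5, 2, 589], 'bar': [9, 6, 9], 'baz': [13, 24]}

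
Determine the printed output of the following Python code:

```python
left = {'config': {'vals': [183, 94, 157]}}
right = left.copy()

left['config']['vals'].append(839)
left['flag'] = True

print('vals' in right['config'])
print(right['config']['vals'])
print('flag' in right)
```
True
[183, 94, 157, 839]
False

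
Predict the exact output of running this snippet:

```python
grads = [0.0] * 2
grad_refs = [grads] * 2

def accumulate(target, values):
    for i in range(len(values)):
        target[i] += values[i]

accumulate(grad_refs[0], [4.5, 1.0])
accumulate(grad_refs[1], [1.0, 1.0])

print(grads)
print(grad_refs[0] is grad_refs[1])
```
[5.5, 2.0]
True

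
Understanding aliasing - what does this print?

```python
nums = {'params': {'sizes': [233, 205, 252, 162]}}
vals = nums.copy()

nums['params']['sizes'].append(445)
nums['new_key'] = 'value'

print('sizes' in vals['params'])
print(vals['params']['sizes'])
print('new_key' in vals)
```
True
[233, 205, 252, 162, 445]
False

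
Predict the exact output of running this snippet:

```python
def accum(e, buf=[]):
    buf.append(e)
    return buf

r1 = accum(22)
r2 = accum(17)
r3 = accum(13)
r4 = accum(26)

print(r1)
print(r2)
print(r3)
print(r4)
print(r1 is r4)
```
[22, 17, 13, 26]
[22, 17, 13, 26]
[22, 17, 13, 26]
[22, 17, 13, 26]
True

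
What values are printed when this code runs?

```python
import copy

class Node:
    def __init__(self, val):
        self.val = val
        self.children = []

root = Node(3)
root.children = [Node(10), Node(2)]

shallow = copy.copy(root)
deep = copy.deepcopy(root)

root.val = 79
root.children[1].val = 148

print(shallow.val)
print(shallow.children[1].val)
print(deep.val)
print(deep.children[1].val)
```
3
148
3
2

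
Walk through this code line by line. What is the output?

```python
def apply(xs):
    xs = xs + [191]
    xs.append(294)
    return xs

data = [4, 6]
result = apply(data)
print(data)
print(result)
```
[4, 6]
[4, 6, 191, 294]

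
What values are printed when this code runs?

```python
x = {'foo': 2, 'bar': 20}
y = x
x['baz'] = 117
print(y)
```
{'foo': 2, 'bar': 20, 'baz': 117}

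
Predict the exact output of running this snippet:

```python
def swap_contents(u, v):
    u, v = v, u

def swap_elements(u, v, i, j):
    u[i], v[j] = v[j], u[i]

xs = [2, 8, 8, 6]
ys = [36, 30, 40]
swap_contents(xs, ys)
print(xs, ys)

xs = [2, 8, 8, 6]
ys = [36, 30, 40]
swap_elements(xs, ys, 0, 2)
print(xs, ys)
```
[2, 8, 8, 6] [36, 30, 40]
[40, 8, 8, 6] [36, 30, 2]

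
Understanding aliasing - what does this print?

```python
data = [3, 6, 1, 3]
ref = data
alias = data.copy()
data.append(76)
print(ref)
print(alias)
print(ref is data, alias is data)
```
[3, 6, 1, 3, 76]
[3, 6, 1, 3]
True False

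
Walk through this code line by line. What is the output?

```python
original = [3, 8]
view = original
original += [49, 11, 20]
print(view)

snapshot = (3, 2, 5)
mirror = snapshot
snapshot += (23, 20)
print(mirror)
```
[3, 8, 49, 11, 20]
(3, 2, 5)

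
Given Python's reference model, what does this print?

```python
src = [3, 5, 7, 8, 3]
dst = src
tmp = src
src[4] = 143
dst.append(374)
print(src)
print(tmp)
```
[3, 5, 7, 8, 143, 374]
[3, 5, 7, 8, 143, 374]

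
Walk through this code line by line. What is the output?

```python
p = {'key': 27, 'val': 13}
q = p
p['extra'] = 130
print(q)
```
{'key': 27, 'val': 13, 'extra': 130}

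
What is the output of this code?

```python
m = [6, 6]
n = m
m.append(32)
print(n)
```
[6, 6, 32]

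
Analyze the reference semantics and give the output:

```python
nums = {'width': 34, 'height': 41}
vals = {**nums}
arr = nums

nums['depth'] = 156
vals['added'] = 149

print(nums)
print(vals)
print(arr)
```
{'width': 34, 'height': 41, 'depth': 156}
{'width': 34, 'height': 41, 'added': 149}
{'width': 34, 'height': 41, 'depth': 156}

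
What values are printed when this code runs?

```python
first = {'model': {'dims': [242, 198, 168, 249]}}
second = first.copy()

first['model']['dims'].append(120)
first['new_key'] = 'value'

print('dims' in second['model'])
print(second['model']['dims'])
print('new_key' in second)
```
True
[242, 198, 168, 249, 120]
False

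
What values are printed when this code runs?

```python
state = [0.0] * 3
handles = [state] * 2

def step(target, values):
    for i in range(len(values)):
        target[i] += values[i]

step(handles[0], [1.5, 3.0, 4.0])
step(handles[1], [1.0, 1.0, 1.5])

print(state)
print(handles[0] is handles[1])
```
[2.5, 4.0, 5.5]
True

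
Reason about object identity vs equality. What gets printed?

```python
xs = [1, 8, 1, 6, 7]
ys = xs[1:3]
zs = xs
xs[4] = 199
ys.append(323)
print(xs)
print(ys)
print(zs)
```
[1, 8, 1, 6, 199]
[8, 1, 323]
[1, 8, 1, 6, 199]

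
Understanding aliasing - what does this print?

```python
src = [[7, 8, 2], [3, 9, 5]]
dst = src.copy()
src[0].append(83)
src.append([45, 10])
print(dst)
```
[[7, 8, 2, 83], [3, 9, 5]]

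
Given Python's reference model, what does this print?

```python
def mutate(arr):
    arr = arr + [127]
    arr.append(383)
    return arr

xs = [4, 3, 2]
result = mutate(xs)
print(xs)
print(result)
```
[4, 3, 2]
[4, 3, 2, 127, 383]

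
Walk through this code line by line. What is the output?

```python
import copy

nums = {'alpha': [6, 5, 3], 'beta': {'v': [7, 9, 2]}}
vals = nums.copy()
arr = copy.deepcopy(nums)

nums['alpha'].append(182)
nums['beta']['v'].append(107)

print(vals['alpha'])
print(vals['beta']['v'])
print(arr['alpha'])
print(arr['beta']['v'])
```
[6, 5, 3, 182]
[7, 9, 2, 107]
[6, 5, 3]
[7, 9, 2]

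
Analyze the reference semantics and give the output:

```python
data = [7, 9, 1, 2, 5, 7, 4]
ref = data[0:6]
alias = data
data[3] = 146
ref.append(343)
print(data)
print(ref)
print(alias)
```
[7, 9, 1, 146, 5, 7, 4]
[7, 9, 1, 2, 5, 7, 343]
[7, 9, 1, 146, 5, 7, 4]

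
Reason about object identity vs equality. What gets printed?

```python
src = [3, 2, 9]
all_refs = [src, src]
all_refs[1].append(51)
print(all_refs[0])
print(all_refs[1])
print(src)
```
[3, 2, 9, 51]
[3, 2, 9, 51]
[3, 2, 9, 51]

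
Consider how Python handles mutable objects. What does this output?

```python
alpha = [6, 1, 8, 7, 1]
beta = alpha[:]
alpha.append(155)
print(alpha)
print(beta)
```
[6, 1, 8, 7, 1, 155]
[6, 1, 8, 7, 1]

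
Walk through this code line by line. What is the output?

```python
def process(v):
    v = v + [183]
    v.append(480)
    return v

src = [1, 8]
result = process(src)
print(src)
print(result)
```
[1, 8]
[1, 8, 183, 480]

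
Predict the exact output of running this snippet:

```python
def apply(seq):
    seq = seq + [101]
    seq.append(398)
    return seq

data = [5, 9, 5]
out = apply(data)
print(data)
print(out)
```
[5, 9, 5]
[5, 9, 5, 101, 398]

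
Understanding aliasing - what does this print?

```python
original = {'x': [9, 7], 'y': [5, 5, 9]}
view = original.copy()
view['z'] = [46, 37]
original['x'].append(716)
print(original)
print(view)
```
{'x': [9, 7, 716], 'y': [5, 5, 9]}
{'x': [9, 7, 716], 'y': [5, 5, 9], 'z': [46, 37]}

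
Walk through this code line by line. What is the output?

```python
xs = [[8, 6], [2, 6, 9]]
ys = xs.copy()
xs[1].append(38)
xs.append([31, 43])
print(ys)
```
[[8, 6], [2, 6, 9, 38]]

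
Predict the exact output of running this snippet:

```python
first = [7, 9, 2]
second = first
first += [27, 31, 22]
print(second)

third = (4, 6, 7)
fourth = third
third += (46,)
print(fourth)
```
[7, 9, 2, 27, 31, 22]
(4, 6, 7)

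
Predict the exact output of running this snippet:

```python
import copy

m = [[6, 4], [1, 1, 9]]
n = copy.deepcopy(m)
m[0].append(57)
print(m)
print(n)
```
[[6, 4, 57], [1, 1, 9]]
[[6, 4], [1, 1, 9]]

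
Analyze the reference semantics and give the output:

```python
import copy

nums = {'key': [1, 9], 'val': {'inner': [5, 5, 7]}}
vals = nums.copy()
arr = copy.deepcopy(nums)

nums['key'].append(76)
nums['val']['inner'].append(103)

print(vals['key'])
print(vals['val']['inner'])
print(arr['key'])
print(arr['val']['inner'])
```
[1, 9, 76]
[5, 5, 7, 103]
[1, 9]
[5, 5, 7]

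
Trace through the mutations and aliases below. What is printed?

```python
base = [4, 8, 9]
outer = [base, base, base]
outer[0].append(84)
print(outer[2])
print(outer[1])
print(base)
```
[4, 8, 9, 84]
[4, 8, 9, 84]
[4, 8, 9, 84]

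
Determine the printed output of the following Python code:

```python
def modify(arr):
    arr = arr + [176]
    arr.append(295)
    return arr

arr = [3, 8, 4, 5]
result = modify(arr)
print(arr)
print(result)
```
[3, 8, 4, 5]
[3, 8, 4, 5, 176, 295]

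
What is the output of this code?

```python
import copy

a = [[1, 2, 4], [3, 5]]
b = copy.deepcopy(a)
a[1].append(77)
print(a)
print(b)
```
[[1, 2, 4], [3, 5, 77]]
[[1, 2, 4], [3, 5]]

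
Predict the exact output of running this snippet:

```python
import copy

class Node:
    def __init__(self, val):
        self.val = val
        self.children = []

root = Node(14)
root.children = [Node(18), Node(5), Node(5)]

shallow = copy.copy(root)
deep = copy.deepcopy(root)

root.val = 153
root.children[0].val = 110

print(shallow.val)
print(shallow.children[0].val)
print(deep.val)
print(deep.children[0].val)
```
14
110
14
18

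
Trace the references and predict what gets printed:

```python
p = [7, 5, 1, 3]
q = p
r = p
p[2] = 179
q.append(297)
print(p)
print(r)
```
[7, 5, 179, 3, 297]
[7, 5, 179, 3, 297]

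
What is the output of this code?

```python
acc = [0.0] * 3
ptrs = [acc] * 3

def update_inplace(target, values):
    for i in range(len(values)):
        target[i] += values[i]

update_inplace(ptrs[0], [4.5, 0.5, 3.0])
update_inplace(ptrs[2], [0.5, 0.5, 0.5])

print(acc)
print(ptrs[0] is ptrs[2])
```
[5.0, 1.0, 3.5]
True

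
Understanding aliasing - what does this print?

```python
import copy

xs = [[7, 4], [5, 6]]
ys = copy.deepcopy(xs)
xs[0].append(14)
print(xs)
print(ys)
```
[[7, 4, 14], [5, 6]]
[[7, 4], [5, 6]]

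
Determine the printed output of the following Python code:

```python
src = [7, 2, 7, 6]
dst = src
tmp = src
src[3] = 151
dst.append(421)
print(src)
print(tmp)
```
[7, 2, 7, 151, 421]
[7, 2, 7, 151, 421]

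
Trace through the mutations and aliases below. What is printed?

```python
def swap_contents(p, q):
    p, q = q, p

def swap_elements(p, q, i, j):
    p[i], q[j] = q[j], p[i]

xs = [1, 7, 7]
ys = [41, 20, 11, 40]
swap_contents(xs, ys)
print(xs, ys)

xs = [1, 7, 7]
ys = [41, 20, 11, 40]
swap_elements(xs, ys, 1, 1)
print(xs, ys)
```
[1, 7, 7] [41, 20, 11, 40]
[1, 20, 7] [41, 7, 11, 40]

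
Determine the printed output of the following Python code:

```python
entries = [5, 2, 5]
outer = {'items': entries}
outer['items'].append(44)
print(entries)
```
[5, 2, 5, 44]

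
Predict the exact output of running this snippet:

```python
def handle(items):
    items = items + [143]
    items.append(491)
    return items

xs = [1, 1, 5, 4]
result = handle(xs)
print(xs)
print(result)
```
[1, 1, 5, 4]
[1, 1, 5, 4, 143, 491]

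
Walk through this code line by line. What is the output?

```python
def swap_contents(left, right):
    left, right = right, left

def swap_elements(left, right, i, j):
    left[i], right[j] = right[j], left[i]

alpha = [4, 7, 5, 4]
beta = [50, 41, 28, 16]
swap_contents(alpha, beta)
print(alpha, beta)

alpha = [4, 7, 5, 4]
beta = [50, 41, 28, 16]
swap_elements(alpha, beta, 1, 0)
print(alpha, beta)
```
[4, 7, 5, 4] [50, 41, 28, 16]
[4, 50, 5, 4] [7, 41, 28, 16]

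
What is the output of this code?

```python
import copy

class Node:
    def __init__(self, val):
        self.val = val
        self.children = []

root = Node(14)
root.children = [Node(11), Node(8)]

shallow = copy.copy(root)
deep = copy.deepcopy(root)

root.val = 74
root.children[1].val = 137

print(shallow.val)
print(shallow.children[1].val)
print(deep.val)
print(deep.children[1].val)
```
14
137
14
8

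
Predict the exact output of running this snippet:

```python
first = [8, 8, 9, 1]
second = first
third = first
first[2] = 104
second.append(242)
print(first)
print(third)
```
[8, 8, 104, 1, 242]
[8, 8, 104, 1, 242]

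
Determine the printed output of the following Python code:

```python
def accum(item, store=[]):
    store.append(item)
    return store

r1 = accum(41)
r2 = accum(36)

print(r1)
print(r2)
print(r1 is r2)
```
[41, 36]
[41, 36]
True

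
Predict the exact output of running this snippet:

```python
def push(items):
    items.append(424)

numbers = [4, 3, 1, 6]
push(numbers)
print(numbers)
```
[4, 3, 1, 6, 424]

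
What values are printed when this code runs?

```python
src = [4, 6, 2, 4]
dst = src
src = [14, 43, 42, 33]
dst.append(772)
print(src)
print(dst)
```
[14, 43, 42, 33]
[4, 6, 2, 4, 772]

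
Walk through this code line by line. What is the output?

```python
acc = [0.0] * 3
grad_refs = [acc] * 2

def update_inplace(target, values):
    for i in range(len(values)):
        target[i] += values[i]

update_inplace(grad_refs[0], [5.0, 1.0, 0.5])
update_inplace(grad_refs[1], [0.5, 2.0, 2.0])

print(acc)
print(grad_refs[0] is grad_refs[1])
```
[5.5, 3.0, 2.5]
True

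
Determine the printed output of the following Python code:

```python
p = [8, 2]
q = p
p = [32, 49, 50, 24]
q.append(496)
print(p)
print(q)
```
[32, 49, 50, 24]
[8, 2, 496]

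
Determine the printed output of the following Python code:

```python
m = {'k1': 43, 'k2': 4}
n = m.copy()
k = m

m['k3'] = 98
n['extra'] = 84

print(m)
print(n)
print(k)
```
{'k1': 43, 'k2': 4, 'k3': 98}
{'k1': 43, 'k2': 4, 'extra': 84}
{'k1': 43, 'k2': 4, 'k3': 98}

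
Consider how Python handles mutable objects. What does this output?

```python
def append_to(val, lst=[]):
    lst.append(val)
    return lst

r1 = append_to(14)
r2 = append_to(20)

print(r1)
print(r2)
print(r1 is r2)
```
[14, 20]
[14, 20]
True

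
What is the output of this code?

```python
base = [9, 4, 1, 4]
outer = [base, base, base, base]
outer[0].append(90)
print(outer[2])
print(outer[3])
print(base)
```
[9, 4, 1, 4, 90]
[9, 4, 1, 4, 90]
[9, 4, 1, 4, 90]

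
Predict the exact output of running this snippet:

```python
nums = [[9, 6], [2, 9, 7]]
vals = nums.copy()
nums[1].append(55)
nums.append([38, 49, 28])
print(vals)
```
[[9, 6], [2, 9, 7, 55]]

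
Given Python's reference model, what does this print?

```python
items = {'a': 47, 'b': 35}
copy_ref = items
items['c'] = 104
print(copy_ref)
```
{'a': 47, 'b': 35, 'c': 104}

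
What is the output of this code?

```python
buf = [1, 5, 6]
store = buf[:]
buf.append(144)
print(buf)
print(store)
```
[1, 5, 6, 144]
[1, 5, 6]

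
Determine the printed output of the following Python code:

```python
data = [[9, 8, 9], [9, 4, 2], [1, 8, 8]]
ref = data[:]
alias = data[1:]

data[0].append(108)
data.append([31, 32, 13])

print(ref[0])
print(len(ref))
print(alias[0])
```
[9, 8, 9, 108]
3
[9, 4, 2]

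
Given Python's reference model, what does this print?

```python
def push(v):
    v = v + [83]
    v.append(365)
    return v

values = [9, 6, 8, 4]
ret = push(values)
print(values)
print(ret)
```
[9, 6, 8, 4]
[9, 6, 8, 4, 83, 365]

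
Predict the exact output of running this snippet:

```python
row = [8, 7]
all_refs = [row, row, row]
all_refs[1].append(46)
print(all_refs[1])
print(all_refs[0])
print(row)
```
[8, 7, 46]
[8, 7, 46]
[8, 7, 46]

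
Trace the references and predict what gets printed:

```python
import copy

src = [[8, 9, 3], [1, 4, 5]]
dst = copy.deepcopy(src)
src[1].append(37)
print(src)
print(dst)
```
[[8, 9, 3], [1, 4, 5, 37]]
[[8, 9, 3], [1, 4, 5]]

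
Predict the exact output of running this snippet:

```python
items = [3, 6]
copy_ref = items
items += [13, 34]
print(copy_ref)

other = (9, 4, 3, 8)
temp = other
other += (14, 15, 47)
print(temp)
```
[3, 6, 13, 34]
(9, 4, 3, 8)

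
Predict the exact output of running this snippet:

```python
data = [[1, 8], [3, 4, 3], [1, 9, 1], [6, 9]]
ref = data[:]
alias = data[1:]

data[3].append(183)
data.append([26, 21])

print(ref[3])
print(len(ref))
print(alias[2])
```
[6, 9, 183]
4
[6, 9, 183]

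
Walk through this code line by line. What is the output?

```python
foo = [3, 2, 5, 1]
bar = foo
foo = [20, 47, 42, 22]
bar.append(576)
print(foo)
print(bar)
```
[20, 47, 42, 22]
[3, 2, 5, 1, 576]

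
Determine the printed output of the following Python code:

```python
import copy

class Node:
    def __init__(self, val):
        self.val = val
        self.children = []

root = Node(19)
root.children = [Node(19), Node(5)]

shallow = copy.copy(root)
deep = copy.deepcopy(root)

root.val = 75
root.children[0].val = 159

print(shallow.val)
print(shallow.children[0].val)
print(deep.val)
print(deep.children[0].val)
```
19
159
19
19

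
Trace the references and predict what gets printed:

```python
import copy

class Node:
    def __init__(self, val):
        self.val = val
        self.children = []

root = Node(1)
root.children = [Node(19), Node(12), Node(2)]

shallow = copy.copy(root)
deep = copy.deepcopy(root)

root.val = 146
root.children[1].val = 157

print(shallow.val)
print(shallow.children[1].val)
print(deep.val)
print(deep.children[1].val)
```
1
157
1
12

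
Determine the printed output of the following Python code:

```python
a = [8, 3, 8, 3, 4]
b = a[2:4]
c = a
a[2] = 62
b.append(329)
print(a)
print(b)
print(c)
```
[8, 3, 62, 3, 4]
[8, 3, 329]
[8, 3, 62, 3, 4]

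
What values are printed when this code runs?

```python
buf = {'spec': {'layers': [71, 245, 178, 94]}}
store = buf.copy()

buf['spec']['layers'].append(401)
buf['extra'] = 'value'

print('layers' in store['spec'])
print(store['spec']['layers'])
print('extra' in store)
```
True
[71, 245, 178, 94, 401]
False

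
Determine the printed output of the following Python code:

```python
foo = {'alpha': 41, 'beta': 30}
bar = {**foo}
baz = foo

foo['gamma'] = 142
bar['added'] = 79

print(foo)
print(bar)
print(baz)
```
{'alpha': 41, 'beta': 30, 'gamma': 142}
{'alpha': 41, 'beta': 30, 'added': 79}
{'alpha': 41, 'beta': 30, 'gamma': 142}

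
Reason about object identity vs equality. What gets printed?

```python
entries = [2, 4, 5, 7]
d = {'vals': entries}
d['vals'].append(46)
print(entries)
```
[2, 4, 5, 7, 46]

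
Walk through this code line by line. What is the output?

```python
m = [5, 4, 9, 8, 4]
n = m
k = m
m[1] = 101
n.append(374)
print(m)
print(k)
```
[5, 101, 9, 8, 4, 374]
[5, 101, 9, 8, 4, 374]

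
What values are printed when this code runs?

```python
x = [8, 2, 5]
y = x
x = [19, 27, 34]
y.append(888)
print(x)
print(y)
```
[19, 27, 34]
[8, 2, 5, 888]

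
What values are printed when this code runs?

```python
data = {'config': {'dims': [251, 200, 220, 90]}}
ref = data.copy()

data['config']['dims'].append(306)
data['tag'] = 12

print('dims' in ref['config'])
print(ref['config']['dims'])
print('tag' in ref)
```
True
[251, 200, 220, 90, 306]
False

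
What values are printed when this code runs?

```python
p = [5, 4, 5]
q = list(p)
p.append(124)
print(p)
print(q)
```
[5, 4, 5, 124]
[5, 4, 5]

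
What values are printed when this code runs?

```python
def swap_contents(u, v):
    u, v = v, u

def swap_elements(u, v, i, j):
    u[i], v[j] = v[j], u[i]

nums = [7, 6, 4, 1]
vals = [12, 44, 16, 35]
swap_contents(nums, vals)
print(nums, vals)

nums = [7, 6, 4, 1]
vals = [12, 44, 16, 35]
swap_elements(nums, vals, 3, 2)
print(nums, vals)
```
[7, 6, 4, 1] [12, 44, 16, 35]
[7, 6, 4, 16] [12, 44, 1, 35]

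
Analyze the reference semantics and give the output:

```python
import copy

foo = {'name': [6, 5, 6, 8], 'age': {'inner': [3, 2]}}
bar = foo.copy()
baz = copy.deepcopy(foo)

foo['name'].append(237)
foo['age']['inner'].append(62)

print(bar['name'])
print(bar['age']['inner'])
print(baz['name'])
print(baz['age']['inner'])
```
[6, 5, 6, 8, 237]
[3, 2, 62]
[6, 5, 6, 8]
[3, 2]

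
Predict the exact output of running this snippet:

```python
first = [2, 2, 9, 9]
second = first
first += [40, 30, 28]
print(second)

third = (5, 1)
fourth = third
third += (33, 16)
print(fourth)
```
[2, 2, 9, 9, 40, 30, 28]
(5, 1)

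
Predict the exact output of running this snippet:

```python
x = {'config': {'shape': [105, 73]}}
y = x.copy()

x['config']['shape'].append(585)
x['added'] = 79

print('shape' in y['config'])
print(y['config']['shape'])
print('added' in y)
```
True
[105, 73, 585]
False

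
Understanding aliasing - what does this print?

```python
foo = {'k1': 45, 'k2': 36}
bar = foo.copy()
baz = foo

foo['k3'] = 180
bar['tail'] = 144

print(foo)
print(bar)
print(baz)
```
{'k1': 45, 'k2': 36, 'k3': 180}
{'k1': 45, 'k2': 36, 'tail': 144}
{'k1': 45, 'k2': 36, 'k3': 180}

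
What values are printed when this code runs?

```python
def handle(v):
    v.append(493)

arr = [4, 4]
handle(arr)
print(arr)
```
[4, 4, 493]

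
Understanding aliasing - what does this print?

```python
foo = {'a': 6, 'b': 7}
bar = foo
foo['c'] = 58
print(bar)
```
{'a': 6, 'b': 7, 'c': 58}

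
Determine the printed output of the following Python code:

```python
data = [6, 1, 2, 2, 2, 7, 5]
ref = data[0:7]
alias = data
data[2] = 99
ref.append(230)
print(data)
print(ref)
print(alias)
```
[6, 1, 99, 2, 2, 7, 5]
[6, 1, 2, 2, 2, 7, 5, 230]
[6, 1, 99, 2, 2, 7, 5]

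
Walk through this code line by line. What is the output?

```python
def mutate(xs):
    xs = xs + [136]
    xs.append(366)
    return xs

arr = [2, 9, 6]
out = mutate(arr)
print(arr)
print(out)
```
[2, 9, 6]
[2, 9, 6, 136, 366]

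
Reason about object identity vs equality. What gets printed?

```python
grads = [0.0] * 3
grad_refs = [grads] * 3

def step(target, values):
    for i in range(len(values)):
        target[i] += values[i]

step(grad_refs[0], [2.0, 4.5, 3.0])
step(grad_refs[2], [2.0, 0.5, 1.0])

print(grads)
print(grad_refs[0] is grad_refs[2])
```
[4.0, 5.0, 4.0]
True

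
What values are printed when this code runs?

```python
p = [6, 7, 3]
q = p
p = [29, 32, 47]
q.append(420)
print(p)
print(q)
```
[29, 32, 47]
[6, 7, 3, 420]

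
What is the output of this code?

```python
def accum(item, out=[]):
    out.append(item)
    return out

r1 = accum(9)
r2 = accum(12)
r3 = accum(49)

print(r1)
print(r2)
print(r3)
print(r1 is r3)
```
[9, 12, 49]
[9, 12, 49]
[9, 12, 49]
True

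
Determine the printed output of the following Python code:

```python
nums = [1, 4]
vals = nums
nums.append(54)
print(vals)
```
[1, 4, 54]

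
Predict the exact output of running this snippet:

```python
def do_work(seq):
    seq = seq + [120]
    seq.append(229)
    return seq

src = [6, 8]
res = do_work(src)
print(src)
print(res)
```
[6, 8]
[6, 8, 120, 229]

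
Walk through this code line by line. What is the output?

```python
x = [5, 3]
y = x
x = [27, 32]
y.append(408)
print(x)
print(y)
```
[27, 32]
[5, 3, 408]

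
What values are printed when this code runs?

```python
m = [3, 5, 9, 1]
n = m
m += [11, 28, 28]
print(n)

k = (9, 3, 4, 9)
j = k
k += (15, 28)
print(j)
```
[3, 5, 9, 1, 11, 28, 28]
(9, 3, 4, 9)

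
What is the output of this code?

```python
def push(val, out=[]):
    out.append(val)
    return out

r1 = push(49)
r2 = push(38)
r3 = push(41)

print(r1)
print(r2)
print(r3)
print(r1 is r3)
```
[49, 38, 41]
[49, 38, 41]
[49, 38, 41]
True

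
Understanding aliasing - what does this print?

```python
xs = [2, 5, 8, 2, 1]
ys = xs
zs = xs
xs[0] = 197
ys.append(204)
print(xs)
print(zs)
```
[197, 5, 8, 2, 1, 204]
[197, 5, 8, 2, 1, 204]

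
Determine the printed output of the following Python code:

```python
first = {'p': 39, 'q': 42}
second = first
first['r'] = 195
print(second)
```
{'p': 39, 'q': 42, 'r': 195}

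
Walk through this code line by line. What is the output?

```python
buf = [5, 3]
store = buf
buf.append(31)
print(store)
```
[5, 3, 31]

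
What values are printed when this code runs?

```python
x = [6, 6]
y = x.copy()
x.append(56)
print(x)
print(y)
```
[6, 6, 56]
[6, 6]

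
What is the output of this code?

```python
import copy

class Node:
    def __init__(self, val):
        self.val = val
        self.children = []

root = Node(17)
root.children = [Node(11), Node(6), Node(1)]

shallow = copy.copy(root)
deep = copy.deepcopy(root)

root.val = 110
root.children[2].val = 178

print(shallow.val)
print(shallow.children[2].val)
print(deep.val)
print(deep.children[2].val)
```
17
178
17
1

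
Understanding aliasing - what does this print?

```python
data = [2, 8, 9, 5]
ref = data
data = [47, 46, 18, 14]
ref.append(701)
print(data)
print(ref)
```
[47, 46, 18, 14]
[2, 8, 9, 5, 701]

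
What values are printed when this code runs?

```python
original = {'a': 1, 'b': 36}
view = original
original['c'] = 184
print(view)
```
{'a': 1, 'b': 36, 'c': 184}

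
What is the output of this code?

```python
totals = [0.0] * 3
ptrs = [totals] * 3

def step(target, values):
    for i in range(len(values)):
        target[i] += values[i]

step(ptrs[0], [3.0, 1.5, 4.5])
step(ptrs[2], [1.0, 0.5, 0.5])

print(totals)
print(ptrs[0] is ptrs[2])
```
[4.0, 2.0, 5.0]
True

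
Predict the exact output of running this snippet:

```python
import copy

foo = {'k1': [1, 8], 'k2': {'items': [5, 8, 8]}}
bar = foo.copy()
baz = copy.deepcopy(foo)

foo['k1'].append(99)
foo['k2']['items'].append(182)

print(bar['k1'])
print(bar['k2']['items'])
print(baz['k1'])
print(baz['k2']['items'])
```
[1, 8, 99]
[5, 8, 8, 182]
[1, 8]
[5, 8, 8]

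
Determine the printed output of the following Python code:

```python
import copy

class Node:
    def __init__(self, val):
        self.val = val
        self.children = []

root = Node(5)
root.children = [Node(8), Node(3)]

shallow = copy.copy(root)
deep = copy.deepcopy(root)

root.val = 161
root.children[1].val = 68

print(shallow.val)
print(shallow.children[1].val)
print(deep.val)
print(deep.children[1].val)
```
5
68
5
3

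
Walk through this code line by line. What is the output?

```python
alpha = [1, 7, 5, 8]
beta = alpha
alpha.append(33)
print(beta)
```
[1, 7, 5, 8, 33]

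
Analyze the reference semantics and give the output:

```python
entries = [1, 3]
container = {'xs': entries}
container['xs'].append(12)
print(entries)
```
[1, 3, 12]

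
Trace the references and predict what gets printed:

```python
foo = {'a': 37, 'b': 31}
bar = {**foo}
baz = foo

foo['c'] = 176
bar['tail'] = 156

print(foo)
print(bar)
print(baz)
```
{'a': 37, 'b': 31, 'c': 176}
{'a': 37, 'b': 31, 'tail': 156}
{'a': 37, 'b': 31, 'c': 176}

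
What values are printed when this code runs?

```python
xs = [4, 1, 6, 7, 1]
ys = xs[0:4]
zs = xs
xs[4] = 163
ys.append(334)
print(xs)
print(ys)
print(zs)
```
[4, 1, 6, 7, 163]
[4, 1, 6, 7, 334]
[4, 1, 6, 7, 163]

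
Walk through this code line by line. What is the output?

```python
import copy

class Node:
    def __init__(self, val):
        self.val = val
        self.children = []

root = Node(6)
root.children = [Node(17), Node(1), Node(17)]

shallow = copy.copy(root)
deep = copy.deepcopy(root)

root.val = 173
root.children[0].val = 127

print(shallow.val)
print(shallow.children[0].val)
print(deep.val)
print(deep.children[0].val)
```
6
127
6
17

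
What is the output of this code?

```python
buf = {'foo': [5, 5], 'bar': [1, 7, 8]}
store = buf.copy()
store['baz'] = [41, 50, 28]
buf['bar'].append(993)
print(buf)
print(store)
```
{'foo': [5, 5], 'bar': [1, 7, 8, 993]}
{'foo': [5, 5], 'bar': [1, 7, 8, 993], 'baz': [41, 50, 28]}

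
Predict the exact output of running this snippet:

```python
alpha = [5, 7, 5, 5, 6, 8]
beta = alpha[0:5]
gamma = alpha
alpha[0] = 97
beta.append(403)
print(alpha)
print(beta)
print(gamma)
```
[97, 7, 5, 5, 6, 8]
[5, 7, 5, 5, 6, 403]
[97, 7, 5, 5, 6, 8]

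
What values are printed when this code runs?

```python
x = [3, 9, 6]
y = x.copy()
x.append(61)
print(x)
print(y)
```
[3, 9, 6, 61]
[3, 9, 6]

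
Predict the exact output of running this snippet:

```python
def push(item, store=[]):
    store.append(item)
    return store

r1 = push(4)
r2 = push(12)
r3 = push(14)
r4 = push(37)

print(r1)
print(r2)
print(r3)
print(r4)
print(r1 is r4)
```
[4, 12, 14, 37]
[4, 12, 14, 37]
[4, 12, 14, 37]
[4, 12, 14, 37]
True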